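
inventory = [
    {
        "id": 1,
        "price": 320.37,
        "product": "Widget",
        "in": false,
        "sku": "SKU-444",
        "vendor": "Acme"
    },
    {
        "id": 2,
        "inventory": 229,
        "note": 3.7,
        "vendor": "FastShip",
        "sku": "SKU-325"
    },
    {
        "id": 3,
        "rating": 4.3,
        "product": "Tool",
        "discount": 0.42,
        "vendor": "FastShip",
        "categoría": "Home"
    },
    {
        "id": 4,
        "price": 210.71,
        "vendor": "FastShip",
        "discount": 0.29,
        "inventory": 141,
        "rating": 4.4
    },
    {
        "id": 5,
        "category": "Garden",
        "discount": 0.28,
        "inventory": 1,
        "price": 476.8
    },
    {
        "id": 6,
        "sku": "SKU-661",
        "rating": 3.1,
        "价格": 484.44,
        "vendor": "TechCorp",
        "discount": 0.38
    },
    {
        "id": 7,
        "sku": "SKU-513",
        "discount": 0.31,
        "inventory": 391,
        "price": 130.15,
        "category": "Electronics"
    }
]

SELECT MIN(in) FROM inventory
False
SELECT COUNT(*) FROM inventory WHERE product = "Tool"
1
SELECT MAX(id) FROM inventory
7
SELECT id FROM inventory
[1, 2, 3, 4, 5, 6, 7]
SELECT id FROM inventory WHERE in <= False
[1]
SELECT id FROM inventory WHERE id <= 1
[1]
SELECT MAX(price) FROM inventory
476.8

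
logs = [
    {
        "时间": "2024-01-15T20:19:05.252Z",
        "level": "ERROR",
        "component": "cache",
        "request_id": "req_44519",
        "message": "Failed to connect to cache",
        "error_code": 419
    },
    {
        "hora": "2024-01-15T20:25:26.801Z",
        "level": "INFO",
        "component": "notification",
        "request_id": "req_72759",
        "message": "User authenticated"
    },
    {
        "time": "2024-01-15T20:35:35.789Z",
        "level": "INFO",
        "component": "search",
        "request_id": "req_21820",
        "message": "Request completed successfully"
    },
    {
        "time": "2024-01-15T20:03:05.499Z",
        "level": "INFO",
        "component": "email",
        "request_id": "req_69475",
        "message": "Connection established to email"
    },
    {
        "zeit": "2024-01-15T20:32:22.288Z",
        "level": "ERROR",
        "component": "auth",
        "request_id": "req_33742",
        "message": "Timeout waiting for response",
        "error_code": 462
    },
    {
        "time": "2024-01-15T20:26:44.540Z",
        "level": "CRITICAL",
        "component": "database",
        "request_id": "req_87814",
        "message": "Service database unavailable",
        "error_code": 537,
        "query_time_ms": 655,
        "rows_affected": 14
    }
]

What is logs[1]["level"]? "INFO"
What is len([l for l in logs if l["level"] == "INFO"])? 3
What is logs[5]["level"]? "CRITICAL"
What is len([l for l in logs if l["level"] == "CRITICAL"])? 1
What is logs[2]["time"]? "2024-01-15T20:35:35.789Z"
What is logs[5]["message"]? "Service database unavailable"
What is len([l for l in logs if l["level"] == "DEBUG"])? 0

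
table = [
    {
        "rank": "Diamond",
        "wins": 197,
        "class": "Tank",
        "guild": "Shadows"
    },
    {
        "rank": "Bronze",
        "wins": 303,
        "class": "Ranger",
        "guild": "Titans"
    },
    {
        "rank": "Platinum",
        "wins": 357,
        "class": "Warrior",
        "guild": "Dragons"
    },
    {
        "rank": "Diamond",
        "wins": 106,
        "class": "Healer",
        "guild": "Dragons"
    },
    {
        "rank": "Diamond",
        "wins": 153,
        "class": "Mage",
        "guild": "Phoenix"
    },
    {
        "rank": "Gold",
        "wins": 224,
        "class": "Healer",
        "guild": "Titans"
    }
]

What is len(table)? 6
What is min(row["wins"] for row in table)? 106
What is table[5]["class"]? "Healer"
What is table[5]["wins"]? 224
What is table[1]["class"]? "Ranger"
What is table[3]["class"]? "Healer"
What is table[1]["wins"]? 303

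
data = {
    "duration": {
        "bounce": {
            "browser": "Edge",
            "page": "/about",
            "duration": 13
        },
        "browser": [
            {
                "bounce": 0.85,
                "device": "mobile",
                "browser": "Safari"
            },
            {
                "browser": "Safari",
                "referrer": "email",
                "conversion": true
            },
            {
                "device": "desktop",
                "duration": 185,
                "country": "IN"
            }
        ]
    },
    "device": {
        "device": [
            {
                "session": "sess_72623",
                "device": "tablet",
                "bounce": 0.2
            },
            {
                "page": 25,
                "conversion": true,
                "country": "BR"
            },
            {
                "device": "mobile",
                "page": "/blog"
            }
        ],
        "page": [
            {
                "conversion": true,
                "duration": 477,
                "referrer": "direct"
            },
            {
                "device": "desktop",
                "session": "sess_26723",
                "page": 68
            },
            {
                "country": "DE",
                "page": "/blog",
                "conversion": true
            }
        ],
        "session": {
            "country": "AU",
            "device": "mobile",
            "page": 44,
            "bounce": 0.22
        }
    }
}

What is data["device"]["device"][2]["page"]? "/blog"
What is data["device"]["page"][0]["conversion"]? True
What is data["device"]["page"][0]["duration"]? 477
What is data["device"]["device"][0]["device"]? "tablet"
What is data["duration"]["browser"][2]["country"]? "IN"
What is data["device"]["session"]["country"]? "AU"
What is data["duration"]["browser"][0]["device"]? "mobile"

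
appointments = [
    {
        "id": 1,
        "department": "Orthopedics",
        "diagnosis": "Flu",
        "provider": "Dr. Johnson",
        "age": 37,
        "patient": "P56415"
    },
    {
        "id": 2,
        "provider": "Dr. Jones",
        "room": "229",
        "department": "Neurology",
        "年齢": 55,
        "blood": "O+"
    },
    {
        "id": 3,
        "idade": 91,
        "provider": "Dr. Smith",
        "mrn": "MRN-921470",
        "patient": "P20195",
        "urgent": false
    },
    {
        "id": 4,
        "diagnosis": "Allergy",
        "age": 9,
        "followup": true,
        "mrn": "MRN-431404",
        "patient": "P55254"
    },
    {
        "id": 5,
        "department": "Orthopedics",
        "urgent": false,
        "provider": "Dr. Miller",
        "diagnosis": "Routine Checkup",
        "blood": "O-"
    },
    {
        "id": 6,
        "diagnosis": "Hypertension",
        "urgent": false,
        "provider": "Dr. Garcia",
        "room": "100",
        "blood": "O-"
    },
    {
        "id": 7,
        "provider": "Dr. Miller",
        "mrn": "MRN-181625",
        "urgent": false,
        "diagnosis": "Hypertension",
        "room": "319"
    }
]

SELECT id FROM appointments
[1, 2, 3, 4, 5, 6, 7]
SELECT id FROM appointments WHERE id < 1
[]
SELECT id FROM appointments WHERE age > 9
[1]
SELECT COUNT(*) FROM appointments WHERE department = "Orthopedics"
2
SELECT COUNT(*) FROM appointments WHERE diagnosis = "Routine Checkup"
1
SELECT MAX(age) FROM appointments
37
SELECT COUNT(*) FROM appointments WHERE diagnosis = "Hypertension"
2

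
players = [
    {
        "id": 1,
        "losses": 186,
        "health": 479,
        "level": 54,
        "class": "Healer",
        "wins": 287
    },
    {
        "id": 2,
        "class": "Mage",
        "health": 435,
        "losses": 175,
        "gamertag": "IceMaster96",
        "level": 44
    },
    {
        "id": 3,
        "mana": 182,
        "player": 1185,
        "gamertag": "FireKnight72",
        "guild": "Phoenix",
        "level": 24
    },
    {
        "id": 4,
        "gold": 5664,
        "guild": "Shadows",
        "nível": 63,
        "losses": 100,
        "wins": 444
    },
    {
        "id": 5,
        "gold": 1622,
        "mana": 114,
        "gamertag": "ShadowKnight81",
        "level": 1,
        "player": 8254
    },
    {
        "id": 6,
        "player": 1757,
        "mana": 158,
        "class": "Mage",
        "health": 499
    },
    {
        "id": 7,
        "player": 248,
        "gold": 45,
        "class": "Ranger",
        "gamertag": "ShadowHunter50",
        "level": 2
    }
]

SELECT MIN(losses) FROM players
100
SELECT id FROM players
[1, 2, 3, 4, 5, 6, 7]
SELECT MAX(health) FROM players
499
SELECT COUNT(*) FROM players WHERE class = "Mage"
2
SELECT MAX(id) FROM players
7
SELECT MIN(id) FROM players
1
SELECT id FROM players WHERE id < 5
[1, 2, 3, 4]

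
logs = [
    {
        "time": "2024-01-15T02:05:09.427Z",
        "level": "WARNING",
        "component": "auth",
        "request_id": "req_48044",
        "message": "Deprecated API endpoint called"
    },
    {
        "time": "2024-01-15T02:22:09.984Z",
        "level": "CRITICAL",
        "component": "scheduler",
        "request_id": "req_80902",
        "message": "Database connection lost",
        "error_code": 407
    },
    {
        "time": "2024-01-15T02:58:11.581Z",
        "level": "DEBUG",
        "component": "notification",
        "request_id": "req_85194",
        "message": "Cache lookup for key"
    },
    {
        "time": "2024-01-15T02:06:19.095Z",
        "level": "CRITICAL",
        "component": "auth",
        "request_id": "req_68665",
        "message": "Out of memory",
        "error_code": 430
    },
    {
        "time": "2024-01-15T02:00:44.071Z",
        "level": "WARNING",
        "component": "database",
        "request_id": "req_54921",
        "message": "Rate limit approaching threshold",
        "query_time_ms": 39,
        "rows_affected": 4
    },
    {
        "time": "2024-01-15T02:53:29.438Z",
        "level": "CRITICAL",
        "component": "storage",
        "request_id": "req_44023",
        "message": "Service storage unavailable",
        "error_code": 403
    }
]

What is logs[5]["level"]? "CRITICAL"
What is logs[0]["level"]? "WARNING"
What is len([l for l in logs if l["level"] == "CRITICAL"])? 3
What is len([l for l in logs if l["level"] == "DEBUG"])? 1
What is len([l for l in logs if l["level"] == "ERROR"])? 0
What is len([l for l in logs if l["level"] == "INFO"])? 0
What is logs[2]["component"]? "notification"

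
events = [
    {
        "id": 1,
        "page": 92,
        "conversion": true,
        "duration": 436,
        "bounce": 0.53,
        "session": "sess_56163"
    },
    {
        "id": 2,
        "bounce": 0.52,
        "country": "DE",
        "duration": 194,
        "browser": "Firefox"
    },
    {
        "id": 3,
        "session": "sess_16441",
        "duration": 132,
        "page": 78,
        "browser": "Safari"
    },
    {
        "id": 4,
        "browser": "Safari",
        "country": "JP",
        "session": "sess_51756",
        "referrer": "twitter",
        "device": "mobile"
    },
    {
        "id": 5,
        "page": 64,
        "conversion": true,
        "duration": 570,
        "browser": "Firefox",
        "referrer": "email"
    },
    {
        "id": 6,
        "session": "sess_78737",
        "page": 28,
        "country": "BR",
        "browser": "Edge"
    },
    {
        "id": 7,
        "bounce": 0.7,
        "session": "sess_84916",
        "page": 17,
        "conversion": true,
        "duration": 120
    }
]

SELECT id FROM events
[1, 2, 3, 4, 5, 6, 7]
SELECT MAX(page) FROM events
92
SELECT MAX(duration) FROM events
570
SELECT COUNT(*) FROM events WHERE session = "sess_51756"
1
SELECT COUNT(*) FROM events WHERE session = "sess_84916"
1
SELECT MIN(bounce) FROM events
0.52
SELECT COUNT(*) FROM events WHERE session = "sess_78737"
1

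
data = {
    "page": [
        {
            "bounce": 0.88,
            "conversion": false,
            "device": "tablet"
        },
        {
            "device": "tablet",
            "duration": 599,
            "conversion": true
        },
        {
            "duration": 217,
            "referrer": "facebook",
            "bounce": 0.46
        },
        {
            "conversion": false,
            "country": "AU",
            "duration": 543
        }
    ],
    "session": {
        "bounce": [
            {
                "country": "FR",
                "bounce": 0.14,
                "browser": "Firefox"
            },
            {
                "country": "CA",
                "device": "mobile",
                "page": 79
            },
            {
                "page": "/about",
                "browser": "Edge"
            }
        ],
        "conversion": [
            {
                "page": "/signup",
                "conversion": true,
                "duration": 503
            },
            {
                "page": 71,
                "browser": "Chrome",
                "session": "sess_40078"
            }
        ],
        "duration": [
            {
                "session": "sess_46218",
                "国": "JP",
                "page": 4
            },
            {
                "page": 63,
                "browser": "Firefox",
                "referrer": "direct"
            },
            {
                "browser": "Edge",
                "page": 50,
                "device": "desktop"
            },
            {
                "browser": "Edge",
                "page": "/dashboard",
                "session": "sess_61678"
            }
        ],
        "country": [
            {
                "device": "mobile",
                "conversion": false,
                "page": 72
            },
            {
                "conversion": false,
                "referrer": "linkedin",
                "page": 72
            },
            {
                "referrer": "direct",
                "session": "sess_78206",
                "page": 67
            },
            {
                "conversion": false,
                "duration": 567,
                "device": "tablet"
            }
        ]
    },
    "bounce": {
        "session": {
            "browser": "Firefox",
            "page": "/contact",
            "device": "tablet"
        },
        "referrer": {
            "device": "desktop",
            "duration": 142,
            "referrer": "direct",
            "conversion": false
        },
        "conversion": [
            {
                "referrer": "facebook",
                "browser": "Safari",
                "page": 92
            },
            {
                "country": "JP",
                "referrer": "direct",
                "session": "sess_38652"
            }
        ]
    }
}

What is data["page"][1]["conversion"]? True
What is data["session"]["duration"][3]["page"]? "/dashboard"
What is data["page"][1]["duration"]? 599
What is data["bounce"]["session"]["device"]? "tablet"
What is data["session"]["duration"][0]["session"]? "sess_46218"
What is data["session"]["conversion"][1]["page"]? 71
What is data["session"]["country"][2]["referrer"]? "direct"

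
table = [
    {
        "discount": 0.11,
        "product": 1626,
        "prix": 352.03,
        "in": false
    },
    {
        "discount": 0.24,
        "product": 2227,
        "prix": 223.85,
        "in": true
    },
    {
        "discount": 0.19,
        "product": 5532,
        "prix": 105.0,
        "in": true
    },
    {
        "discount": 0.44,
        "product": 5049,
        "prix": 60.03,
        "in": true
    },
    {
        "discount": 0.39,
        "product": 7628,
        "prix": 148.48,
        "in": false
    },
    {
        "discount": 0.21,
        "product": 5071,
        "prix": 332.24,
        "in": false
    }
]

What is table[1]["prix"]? 223.85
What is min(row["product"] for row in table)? 1626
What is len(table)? 6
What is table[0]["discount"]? 0.11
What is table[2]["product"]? 5532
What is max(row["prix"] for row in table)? 352.03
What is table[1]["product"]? 2227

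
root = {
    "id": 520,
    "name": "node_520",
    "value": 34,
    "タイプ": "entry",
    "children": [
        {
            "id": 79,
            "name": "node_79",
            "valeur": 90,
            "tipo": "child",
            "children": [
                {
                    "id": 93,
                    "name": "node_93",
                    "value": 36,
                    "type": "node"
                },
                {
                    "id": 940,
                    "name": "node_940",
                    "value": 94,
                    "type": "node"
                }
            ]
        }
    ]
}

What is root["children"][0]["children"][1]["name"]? "node_940"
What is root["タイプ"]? "entry"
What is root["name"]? "node_520"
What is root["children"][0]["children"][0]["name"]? "node_93"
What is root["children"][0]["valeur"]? 90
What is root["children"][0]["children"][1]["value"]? 94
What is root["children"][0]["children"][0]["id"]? 93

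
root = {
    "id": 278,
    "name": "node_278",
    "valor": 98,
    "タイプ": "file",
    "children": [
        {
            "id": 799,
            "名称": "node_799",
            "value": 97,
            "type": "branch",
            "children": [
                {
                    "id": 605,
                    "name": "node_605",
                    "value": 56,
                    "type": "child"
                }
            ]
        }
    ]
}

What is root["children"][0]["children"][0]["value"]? 56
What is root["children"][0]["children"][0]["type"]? "child"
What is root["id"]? 278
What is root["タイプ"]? "file"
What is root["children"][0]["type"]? "branch"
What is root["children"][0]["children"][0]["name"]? "node_605"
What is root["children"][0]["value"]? 97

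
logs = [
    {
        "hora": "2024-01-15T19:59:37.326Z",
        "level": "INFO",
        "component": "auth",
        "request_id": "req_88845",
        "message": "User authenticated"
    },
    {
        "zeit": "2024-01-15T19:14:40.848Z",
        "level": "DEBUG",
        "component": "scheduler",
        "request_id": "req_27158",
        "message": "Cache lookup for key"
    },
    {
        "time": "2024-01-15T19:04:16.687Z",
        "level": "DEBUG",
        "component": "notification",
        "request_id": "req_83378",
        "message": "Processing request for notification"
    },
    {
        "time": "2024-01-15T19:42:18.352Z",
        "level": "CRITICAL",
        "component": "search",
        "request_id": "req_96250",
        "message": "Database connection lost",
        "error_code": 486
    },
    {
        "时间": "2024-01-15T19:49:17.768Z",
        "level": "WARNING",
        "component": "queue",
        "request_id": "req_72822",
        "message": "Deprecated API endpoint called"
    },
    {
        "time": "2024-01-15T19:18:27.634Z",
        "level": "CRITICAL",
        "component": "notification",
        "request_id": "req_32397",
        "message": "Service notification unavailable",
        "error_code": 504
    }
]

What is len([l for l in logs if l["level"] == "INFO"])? 1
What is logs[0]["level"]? "INFO"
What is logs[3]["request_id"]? "req_96250"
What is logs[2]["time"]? "2024-01-15T19:04:16.687Z"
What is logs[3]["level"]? "CRITICAL"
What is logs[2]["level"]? "DEBUG"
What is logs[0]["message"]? "User authenticated"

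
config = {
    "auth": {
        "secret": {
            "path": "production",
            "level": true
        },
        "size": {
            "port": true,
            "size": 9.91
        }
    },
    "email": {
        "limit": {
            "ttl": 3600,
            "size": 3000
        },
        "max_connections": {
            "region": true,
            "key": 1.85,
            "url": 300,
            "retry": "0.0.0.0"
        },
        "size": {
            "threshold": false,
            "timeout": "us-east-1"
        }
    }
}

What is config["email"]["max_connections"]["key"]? 1.85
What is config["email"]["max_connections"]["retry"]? "0.0.0.0"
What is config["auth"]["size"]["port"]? True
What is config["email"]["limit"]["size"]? 3000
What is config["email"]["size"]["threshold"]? False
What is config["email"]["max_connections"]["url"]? 300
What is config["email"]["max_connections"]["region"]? True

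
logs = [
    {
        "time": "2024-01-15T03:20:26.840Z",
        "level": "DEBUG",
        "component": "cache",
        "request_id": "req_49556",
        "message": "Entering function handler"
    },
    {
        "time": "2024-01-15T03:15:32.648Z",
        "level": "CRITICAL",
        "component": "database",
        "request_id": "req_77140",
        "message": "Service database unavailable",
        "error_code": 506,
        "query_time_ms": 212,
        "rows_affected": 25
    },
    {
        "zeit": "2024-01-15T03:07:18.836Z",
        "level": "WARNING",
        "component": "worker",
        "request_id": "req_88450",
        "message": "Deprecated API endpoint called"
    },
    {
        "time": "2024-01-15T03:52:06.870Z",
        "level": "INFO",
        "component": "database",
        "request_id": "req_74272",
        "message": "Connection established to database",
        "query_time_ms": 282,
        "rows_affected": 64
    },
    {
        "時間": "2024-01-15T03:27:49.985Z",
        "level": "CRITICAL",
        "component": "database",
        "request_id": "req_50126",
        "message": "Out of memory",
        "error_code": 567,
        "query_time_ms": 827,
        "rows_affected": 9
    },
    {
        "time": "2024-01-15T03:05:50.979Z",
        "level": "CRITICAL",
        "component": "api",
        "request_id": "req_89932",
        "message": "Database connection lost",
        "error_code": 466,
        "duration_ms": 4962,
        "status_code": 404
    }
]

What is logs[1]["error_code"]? 506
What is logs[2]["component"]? "worker"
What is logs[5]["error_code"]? 466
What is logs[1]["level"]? "CRITICAL"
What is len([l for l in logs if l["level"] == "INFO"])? 1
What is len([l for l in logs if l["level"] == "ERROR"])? 0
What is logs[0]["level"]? "DEBUG"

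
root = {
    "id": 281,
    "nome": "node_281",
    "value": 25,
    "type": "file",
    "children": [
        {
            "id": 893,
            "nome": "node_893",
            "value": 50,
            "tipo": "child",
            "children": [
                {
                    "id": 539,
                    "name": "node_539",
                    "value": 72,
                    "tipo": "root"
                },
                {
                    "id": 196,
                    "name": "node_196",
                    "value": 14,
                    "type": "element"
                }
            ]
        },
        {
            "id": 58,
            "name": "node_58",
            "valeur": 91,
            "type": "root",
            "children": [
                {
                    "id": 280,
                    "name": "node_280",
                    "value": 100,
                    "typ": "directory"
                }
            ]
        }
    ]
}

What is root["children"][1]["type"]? "root"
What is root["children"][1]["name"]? "node_58"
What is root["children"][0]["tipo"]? "child"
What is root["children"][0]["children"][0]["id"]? 539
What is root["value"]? 25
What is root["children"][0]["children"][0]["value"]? 72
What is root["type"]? "file"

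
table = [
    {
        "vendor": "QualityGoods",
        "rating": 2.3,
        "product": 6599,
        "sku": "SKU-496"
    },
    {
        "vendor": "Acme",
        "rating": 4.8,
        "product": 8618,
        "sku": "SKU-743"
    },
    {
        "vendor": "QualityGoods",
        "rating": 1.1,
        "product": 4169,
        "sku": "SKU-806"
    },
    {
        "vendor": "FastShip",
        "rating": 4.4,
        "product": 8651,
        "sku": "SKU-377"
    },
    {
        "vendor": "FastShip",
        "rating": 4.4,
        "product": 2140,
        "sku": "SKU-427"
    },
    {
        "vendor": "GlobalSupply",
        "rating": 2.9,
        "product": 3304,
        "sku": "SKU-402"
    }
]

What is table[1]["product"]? 8618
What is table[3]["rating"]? 4.4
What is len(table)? 6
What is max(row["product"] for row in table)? 8651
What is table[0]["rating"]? 2.3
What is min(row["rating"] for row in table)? 1.1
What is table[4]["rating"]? 4.4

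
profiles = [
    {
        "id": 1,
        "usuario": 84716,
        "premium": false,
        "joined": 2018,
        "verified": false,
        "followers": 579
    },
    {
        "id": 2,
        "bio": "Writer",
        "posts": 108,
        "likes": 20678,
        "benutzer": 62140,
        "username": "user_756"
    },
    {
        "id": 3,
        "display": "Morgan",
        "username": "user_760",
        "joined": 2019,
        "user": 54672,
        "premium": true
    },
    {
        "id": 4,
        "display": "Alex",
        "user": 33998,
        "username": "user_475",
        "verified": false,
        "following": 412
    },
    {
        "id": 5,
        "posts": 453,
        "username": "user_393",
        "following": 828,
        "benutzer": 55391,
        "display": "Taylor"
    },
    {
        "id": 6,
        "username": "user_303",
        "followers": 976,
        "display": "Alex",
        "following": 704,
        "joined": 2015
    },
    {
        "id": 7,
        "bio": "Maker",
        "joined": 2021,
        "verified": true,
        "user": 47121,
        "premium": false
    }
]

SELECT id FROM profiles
[1, 2, 3, 4, 5, 6, 7]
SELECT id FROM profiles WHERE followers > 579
[6]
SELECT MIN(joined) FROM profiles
2015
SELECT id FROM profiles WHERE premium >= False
[1, 3, 7]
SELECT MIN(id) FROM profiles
1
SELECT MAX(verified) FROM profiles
True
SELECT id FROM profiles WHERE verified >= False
[1, 4, 7]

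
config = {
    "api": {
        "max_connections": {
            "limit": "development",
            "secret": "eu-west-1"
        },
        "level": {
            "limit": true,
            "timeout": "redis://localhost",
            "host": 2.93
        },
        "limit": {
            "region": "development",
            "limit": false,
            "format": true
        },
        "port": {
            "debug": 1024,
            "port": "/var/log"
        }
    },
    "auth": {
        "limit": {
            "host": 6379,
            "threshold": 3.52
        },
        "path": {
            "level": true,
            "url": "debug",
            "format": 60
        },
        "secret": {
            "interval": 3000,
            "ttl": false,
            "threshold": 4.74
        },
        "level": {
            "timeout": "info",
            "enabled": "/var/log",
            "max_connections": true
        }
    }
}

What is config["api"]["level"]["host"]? 2.93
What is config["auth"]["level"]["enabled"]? "/var/log"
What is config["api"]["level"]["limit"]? True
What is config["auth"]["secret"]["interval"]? 3000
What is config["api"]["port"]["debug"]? 1024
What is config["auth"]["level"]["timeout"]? "info"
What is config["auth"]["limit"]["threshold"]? 3.52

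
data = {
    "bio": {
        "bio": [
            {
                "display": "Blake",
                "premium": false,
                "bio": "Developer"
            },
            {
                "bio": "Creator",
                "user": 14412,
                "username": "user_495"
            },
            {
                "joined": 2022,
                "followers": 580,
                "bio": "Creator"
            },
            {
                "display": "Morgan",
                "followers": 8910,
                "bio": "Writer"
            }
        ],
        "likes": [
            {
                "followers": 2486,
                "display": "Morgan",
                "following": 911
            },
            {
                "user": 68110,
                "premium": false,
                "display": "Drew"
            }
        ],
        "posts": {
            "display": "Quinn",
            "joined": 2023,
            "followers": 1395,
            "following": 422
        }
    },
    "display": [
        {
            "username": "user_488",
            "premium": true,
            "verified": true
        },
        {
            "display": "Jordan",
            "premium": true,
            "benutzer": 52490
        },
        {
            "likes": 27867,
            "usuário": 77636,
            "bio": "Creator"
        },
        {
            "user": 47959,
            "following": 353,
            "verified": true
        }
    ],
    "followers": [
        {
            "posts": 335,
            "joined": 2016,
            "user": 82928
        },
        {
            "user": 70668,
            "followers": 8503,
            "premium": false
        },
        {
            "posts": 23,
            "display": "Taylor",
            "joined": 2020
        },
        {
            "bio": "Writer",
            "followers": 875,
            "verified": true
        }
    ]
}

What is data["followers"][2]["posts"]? 23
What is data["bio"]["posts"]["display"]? "Quinn"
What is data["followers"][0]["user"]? 82928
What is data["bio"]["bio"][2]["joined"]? 2022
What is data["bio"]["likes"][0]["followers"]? 2486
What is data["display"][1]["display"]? "Jordan"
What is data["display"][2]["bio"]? "Creator"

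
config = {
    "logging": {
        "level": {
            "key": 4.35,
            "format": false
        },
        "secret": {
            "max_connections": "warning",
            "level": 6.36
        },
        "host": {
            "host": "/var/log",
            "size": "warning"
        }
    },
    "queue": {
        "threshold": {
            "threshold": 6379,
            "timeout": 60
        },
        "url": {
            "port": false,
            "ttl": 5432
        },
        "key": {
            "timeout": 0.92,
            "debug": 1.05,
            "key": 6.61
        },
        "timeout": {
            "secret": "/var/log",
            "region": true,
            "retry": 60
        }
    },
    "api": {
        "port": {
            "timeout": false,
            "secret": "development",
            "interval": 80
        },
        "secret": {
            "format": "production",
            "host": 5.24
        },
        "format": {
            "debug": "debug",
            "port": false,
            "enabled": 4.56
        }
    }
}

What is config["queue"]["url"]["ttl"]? 5432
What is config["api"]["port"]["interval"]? 80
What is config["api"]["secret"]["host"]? 5.24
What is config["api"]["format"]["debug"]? "debug"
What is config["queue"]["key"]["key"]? 6.61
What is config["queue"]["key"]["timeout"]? 0.92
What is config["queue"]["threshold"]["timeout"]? 60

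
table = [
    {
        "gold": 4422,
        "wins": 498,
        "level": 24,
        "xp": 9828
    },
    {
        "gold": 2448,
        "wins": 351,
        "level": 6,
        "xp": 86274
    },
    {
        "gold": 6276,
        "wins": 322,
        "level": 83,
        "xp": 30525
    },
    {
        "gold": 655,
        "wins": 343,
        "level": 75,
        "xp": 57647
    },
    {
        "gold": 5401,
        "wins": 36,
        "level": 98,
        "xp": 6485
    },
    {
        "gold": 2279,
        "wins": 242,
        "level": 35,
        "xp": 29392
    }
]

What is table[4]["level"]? 98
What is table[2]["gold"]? 6276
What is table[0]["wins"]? 498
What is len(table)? 6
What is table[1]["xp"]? 86274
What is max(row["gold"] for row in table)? 6276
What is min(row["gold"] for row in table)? 655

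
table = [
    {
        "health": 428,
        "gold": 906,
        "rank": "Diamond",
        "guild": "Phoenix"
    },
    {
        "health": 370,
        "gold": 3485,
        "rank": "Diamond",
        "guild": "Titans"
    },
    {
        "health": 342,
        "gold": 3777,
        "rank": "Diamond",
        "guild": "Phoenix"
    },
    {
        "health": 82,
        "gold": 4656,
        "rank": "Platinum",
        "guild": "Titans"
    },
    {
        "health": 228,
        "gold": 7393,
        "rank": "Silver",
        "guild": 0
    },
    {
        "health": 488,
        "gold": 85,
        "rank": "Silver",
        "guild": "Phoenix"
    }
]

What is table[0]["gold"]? 906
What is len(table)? 6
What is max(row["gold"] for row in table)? 7393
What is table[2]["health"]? 342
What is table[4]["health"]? 228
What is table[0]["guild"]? "Phoenix"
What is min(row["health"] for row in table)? 82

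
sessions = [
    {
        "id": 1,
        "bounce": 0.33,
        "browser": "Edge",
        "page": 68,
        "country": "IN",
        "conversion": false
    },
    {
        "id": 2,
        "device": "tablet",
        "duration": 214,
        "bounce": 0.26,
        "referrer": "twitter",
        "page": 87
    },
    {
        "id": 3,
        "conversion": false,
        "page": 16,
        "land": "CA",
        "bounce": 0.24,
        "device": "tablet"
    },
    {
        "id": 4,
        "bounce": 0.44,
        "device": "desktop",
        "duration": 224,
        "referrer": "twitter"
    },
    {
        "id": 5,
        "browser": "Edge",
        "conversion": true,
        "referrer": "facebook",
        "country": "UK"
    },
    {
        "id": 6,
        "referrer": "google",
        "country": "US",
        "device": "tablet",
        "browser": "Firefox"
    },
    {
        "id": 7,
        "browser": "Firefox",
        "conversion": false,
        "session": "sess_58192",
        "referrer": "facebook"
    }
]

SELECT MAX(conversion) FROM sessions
True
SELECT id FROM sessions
[1, 2, 3, 4, 5, 6, 7]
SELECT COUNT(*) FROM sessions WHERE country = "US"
1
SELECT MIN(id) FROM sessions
1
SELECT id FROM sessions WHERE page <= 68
[1, 3]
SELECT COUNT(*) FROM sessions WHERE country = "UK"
1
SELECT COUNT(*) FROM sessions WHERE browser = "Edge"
2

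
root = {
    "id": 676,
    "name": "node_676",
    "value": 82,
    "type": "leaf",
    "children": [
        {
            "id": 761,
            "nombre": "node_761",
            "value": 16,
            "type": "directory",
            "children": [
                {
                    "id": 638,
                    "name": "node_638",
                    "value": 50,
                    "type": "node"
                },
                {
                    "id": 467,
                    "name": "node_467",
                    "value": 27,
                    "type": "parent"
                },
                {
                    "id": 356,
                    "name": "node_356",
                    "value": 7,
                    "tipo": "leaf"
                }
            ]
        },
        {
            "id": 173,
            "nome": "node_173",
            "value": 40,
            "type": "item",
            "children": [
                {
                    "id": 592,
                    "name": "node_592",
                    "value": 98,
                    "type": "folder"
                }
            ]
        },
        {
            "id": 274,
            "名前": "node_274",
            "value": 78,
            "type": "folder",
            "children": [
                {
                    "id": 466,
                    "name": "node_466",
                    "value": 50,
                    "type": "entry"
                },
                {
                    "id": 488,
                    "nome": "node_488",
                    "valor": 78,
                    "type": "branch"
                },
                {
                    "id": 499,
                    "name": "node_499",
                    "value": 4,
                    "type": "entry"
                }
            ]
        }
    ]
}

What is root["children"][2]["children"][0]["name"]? "node_466"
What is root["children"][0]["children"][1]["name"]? "node_467"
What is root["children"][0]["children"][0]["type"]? "node"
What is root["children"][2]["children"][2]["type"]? "entry"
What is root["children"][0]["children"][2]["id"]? 356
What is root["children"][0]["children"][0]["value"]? 50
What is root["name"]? "node_676"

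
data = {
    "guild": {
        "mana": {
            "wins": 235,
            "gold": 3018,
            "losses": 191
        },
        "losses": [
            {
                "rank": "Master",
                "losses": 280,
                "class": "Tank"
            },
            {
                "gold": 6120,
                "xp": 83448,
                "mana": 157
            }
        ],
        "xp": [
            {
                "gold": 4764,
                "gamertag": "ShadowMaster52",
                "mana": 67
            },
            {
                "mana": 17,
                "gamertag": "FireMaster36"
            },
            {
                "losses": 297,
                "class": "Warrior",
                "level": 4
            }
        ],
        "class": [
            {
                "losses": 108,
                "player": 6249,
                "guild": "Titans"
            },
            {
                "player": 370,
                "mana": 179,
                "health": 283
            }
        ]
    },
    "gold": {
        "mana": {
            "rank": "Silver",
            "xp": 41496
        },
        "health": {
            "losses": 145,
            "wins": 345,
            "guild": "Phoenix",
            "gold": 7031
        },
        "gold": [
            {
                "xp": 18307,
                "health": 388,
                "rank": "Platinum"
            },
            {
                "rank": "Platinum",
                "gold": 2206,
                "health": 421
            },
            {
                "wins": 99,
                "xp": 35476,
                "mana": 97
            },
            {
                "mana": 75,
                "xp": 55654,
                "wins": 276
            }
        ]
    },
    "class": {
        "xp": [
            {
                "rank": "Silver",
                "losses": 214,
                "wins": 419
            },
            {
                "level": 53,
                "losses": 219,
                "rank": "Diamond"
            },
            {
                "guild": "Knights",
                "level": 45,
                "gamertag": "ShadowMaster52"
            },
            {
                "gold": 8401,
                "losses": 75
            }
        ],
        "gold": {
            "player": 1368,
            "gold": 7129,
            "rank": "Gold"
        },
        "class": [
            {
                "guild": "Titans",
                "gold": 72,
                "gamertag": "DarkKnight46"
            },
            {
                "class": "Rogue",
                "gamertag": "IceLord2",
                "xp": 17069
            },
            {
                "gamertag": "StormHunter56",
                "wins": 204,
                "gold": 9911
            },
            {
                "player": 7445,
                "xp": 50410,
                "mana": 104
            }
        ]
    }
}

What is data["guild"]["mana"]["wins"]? 235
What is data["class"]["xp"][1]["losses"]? 219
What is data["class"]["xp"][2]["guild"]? "Knights"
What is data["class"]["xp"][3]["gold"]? 8401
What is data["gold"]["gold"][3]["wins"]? 276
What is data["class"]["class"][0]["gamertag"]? "DarkKnight46"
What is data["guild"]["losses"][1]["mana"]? 157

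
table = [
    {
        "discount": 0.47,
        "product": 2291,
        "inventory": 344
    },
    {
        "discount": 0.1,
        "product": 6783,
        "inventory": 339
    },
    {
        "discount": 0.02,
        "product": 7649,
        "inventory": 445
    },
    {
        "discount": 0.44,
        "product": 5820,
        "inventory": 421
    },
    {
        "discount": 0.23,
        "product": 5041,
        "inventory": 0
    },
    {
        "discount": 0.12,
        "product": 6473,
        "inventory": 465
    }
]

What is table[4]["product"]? 5041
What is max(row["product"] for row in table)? 7649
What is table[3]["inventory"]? 421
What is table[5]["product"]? 6473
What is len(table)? 6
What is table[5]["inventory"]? 465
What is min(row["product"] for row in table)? 2291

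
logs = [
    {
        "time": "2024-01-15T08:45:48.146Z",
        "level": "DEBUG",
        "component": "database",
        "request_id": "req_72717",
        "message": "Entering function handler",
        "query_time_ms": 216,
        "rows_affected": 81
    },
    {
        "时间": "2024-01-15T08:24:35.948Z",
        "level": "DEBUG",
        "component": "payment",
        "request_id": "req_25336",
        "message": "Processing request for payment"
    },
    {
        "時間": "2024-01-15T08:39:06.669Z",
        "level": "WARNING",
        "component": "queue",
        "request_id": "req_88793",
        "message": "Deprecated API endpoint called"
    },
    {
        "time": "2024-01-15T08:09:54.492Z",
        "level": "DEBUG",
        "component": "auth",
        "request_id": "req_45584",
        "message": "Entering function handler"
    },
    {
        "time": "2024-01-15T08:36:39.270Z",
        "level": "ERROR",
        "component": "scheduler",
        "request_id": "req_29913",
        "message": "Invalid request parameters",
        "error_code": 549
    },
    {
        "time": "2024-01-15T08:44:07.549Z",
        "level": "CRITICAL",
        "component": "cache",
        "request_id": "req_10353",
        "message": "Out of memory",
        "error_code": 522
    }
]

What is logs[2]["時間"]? "2024-01-15T08:39:06.669Z"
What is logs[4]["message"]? "Invalid request parameters"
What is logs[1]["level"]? "DEBUG"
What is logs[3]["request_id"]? "req_45584"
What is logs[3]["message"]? "Entering function handler"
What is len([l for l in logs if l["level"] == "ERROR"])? 1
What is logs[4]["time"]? "2024-01-15T08:36:39.270Z"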